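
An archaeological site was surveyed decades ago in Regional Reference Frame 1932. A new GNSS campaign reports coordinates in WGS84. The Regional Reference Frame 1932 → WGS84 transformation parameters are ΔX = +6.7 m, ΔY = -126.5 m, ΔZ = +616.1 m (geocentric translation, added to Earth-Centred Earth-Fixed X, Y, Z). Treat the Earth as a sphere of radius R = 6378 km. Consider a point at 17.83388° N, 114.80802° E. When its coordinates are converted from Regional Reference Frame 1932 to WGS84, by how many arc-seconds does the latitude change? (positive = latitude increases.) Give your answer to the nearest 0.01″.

Δφ = 20.13″

sin φ = 0.306258, cos φ = 0.951948, sin λ = 0.907719, cos λ = -0.419579.
North component: ΔN = −sin φ cos λ·ΔX − sin φ sin λ·ΔY + cos φ·ΔZ = −(0.306258)(-0.419579)(6.7) − (0.306258)(0.907719)(-126.5) + (0.951948)(616.1) = 622.52 m.
1° of latitude spans πR/180 = 111317 m, so Δφ = 622.52 / 111317 × 3600 = 20.132″.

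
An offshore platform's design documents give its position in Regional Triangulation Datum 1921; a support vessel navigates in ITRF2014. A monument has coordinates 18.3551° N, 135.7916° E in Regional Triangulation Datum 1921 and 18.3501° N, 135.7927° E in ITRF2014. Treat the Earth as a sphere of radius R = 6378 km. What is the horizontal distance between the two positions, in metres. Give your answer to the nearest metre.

Δφ = 18.3501° − 18.3551° = -0.0050°; Δλ = 135.7927° − 135.7916° = +0.0011°.
1° along a meridian = πR/180 = 111317 m.
ΔN = Δφ × 111317 = -556.6 m; ΔE = Δλ × 111317 × cos(18.3551°) = +0.0011 × 111317 × 0.949123 = 116.2 m.
Distance = √(ΔE² + ΔN²) = √(116.2² + (-556.6)²) = 568.6 m.

569 m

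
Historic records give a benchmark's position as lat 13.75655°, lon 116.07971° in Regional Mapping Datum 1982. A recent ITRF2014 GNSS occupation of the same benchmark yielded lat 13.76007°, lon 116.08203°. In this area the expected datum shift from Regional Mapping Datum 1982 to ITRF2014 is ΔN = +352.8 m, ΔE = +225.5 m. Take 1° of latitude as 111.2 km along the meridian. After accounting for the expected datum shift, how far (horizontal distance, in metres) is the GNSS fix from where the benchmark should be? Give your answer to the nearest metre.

Observed coordinate differences: Δφ = +0.00352°, Δλ = +0.00232°.
Converting to metres (1° lat = 111200 m, cos φ = 0.971315): observed ΔN = 391.4 m, observed ΔE = 250.6 m.
Subtracting the expected shift leaves a residual of 391.4 − (352.8) = 38.6 m north and 250.6 − (225.5) = 25.1 m east.
Residual distance = √(38.6² + 25.1²) = 46.1 m.

46 m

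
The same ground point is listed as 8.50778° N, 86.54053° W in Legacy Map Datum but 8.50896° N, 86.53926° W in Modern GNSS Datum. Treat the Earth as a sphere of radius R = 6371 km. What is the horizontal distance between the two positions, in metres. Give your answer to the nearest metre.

192 m

Δφ = 8.50896° − 8.50778° = +0.00118°; Δλ = -86.53926° − -86.54053° = +0.00127°.
1° along a meridian = πR/180 = 111195 m.
ΔN = Δφ × 111195 = 131.2 m; ΔE = Δλ × 111195 × cos(8.50778°) = +0.00127 × 111195 × 0.988996 = 139.7 m.
Distance = √(ΔE² + ΔN²) = √(139.7² + 131.2²) = 191.6 m.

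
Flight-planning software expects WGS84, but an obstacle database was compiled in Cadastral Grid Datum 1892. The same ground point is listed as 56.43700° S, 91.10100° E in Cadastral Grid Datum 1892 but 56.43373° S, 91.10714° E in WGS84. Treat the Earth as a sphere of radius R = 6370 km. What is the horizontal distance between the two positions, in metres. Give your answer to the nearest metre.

524 m

Δφ = -56.43373° − -56.43700° = +0.00327°; Δλ = 91.10714° − 91.10100° = +0.00614°.
1° along a meridian = πR/180 = 111177 m.
ΔN = Δφ × 111177 = 363.6 m; ΔE = Δλ × 111177 × cos(-56.43700°) = +0.00614 × 111177 × 0.552854 = 377.4 m.
Distance = √(ΔE² + ΔN²) = √(377.4² + 363.6²) = 524.0 m.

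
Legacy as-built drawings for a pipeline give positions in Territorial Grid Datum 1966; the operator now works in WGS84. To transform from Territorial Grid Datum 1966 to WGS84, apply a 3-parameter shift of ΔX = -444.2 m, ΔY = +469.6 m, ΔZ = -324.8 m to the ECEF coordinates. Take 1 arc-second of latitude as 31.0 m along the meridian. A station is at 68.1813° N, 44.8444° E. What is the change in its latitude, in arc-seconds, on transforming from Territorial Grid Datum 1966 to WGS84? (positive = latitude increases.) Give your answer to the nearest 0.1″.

Δφ = -4.4″

sin φ = 0.928365, cos φ = 0.371671, sin λ = 0.705184, cos λ = 0.709024.
North component: ΔN = −sin φ cos λ·ΔX − sin φ sin λ·ΔY + cos φ·ΔZ = −(0.928365)(0.709024)(-444.2) − (0.928365)(0.705184)(469.6) + (0.371671)(-324.8) = -135.76 m.
1° of latitude spans 3600 × 31.00 = 111600 m, so Δφ = -135.76 / 111600 × 3600 = -4.379″.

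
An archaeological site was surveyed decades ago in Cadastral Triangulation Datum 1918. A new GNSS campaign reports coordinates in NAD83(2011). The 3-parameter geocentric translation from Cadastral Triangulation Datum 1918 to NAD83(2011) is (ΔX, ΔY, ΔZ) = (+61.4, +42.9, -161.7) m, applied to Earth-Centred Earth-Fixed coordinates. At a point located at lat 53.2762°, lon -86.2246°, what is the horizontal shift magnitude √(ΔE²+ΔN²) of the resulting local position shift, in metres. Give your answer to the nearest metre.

92 m

At φ = 53.2762°, λ = -86.2246°: sin φ = 0.801527, cos φ = 0.597958, sin λ = -0.997830, cos λ = 0.065845.
ΔE = −sin λ·ΔX + cos λ·ΔY = −(-0.997830)·(61.4) + (0.065845)·(42.9) = 64.09 m.
ΔN = −sin φ cos λ·ΔX − sin φ sin λ·ΔY + cos φ·ΔZ = −(0.801527)(0.065845)(61.4) − (0.801527)(-0.997830)(42.9) + (0.597958)(-161.7) = -65.62 m.
Horizontal magnitude = √(ΔE² + ΔN²) = √(64.09² + (-65.62)²) = 91.73 m.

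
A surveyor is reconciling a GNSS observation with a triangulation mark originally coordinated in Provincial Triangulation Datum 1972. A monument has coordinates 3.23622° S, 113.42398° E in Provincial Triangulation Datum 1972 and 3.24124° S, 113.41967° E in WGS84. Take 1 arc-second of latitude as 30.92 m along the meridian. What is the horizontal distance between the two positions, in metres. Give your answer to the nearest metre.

736 m

Δφ = -3.24124° − -3.23622° = -0.00502°; Δλ = 113.41967° − 113.42398° = -0.00431°.
1° of latitude = 3600 × 30.92 = 111312 m.
ΔN = Δφ × 111312 = -558.8 m; ΔE = Δλ × 111312 × cos(-3.23622°) = -0.00431 × 111312 × 0.998405 = -479.0 m.
Distance = √(ΔE² + ΔN²) = √((-479.0)² + (-558.8)²) = 736.0 m.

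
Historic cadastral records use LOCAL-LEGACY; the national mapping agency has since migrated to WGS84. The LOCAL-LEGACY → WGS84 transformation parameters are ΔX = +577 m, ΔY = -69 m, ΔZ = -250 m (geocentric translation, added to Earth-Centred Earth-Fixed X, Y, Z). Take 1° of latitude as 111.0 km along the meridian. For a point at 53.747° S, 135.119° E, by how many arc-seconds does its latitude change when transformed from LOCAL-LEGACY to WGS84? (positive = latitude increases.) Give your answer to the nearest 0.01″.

Δφ = -16.76″

sin φ = -0.806414, cos φ = 0.591352, sin λ = 0.705637, cos λ = -0.708574.
North component: ΔN = −sin φ cos λ·ΔX − sin φ sin λ·ΔY + cos φ·ΔZ = −(-0.806414)(-0.708574)(577) − (-0.806414)(0.705637)(-69) + (0.591352)(-250) = -516.80 m.
1° of latitude spans 111000 m, so Δφ = -516.80 / 111000 × 3600 = -16.761″.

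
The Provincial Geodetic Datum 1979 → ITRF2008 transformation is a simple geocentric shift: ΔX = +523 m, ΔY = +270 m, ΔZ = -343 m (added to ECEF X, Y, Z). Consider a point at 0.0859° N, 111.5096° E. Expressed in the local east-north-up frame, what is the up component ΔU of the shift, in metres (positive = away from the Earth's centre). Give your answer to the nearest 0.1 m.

ΔU = 58.9 m

The local up (radial) axis is (cos φ cos λ, cos φ sin λ, sin φ), giving ΔU = -191.761 + 251.196 − 0.514 = 58.92 m.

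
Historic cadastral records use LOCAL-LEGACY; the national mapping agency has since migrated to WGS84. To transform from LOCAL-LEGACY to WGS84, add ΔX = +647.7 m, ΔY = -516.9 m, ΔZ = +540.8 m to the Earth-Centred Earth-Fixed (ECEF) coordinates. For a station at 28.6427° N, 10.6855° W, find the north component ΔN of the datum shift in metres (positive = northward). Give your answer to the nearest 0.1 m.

At φ = 28.6427°, λ = -10.6855°: sin φ = 0.479346, cos φ = 0.877626, sin λ = -0.185418, cos λ = 0.982660.
ΔN = −sin φ cos λ·ΔX − sin φ sin λ·ΔY + cos φ·ΔZ = −(0.479346)(0.982660)(647.7) − (0.479346)(-0.185418)(-516.9) + (0.877626)(540.8) = 123.59 m.

ΔN = 123.6 m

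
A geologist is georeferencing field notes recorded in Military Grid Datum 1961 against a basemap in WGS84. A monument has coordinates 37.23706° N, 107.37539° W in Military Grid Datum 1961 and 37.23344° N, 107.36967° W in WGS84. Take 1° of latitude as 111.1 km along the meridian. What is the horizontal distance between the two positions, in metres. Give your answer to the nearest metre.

646 m

Δφ = 37.23344° − 37.23706° = -0.00362°; Δλ = -107.36967° − -107.37539° = +0.00572°.
ΔN = Δφ × 111100 = -402.2 m; ΔE = Δλ × 111100 × cos(37.23706°) = +0.00572 × 111100 × 0.796139 = 505.9 m.
Distance = √(ΔE² + ΔN²) = √(505.9² + (-402.2)²) = 646.3 m.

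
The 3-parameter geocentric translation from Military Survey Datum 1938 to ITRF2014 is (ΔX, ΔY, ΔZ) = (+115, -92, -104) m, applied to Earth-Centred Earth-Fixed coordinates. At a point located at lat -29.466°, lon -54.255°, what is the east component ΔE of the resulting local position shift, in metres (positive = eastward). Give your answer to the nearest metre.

At φ = -29.466°, λ = -54.255°: sin φ = -0.491907, cos φ = 0.870648, sin λ = -0.811625, cos λ = 0.584179.
ΔE = −sin λ·ΔX + cos λ·ΔY = −(-0.811625)·(115) + (0.584179)·(-92) = 39.59 m.

ΔE = 40 m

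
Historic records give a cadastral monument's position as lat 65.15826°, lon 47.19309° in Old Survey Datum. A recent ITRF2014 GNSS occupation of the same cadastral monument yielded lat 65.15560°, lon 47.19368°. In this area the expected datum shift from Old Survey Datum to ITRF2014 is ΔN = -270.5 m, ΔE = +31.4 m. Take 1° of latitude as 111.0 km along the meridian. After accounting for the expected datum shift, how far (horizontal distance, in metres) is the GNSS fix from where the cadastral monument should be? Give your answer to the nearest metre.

25 m

Observed coordinate differences: Δφ = -0.00266°, Δλ = +0.00059°.
Converting to metres (1° lat = 111000 m, cos φ = 0.420113): observed ΔN = -295.3 m, observed ΔE = 27.5 m.
Subtracting the expected shift leaves a residual of -295.3 − (-270.5) = -24.8 m north and 27.5 − (31.4) = -3.9 m east.
Residual distance = √((-24.8)² + (-3.9)²) = 25.1 m.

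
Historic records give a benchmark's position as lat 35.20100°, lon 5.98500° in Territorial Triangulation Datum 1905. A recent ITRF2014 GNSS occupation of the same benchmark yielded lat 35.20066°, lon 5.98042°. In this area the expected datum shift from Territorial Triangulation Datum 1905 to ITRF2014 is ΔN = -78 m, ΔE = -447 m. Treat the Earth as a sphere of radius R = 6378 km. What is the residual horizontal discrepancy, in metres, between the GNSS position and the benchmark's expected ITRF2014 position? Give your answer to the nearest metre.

50 m

Observed coordinate differences: Δφ = -0.00034°, Δλ = -0.00458°.
Converting to metres (1° lat = 111317 m, cos φ = 0.817135): observed ΔN = -37.8 m, observed ΔE = -416.6 m.
Subtracting the expected shift leaves a residual of -37.8 − (-78) = 40.2 m north and -416.6 − (-447) = 30.4 m east.
Residual distance = √(40.2² + 30.4²) = 50.4 m.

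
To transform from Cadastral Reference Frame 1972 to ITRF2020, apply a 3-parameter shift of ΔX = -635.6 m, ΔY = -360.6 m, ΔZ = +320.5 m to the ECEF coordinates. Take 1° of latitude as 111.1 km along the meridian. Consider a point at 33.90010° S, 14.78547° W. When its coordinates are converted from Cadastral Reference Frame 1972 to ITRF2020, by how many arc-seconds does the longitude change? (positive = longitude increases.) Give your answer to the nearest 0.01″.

Δλ = -19.94″

sin φ = -0.557747, cos φ = 0.830011, sin λ = -0.255201, cos λ = 0.966888.
East component: ΔE = −sin λ·ΔX + cos λ·ΔY = −(-0.255201)(-635.6) + (0.966888)(-360.6) = -510.87 m.
1° of latitude spans 111100 m; at latitude φ, 1° of longitude spans that × cos φ = 92214.3 m, so Δλ = -510.87 / 92214.3 × 3600 = -19.944″.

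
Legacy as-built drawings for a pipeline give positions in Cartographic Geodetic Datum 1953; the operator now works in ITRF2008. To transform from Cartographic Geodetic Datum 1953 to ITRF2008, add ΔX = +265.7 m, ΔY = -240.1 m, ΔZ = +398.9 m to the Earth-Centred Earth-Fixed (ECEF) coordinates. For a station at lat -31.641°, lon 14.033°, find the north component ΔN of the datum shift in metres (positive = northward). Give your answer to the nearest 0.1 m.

The local north axis is (−sin φ cos λ, −sin φ sin λ, cos φ), giving ΔN = 135.225 − 30.542 + 339.604 = 444.29 m.

ΔN = 444.3 m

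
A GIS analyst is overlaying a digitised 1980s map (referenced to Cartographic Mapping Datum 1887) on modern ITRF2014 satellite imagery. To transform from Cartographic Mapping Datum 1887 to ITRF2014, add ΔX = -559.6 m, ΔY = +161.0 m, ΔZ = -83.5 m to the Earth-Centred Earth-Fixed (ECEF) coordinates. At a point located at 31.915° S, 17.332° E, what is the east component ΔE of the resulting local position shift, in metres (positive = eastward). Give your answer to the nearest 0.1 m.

ΔE = 320.4 m

The local east axis at (φ, λ) is (−sin λ, cos λ, 0), so ΔE = −sin(17.332°)·(-559.6) + cos(17.332°)·161.0 = 320.40 m.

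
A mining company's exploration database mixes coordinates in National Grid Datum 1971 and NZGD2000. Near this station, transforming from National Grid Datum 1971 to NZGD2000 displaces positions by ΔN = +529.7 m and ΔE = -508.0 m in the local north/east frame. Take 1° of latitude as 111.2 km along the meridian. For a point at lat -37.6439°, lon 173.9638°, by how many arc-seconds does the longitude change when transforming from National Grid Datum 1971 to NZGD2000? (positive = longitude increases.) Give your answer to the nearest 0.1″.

Δλ = -20.8″

At latitude -37.6439°, cos φ = 0.791822.
1° of longitude at this latitude = 111.2 × cos φ = 88.05 km, so Δλ = -508.0 / 88050.6 = -0.0057694° = -20.770″.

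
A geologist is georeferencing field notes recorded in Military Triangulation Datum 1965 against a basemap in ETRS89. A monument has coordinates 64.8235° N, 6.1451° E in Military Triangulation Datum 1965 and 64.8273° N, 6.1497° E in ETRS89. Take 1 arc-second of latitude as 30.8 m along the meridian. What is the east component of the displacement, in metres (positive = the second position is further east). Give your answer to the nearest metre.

Δφ = 64.8273° − 64.8235° = +0.0038°; Δλ = 6.1497° − 6.1451° = +0.0046°.
1° of latitude = 3600 × 30.80 = 110880 m.
ΔN = Δφ × 110880 = 421.3 m; ΔE = Δλ × 110880 × cos(64.8235°) = +0.0046 × 110880 × 0.425408 = 217.0 m.

ΔE = 217 m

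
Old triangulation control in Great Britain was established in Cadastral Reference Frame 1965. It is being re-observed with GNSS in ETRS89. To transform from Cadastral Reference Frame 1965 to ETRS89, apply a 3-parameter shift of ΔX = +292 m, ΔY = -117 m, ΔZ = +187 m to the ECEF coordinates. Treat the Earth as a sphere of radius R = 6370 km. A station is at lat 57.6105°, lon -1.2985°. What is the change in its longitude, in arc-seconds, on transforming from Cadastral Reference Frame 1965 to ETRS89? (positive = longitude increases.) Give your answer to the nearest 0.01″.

sin φ = 0.844426, cos φ = 0.535672, sin λ = -0.022661, cos λ = 0.999743.
East component: ΔE = −sin λ·ΔX + cos λ·ΔY = −(-0.022661)(292) + (0.999743)(-117) = -110.35 m.
1° of latitude spans πR/180 = 111177 m; at latitude φ, 1° of longitude spans that × cos φ = 59554.7 m, so Δλ = -110.35 / 59554.7 × 3600 = -6.671″.

Δλ = -6.67″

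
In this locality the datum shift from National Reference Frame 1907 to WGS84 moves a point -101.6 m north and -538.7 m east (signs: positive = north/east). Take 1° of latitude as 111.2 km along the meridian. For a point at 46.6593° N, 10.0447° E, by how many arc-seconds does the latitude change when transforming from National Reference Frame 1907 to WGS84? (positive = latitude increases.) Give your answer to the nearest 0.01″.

Δφ = -3.29″

1° of latitude = 111.2 km, so Δφ = -101.6 / 111200 = -0.0009137° = -3.289″.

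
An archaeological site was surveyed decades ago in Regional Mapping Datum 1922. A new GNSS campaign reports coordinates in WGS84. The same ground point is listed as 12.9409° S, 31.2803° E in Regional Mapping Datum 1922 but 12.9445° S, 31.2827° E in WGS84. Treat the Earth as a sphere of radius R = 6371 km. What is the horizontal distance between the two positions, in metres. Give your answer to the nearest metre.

Δφ = -12.9445° − -12.9409° = -0.0036°; Δλ = 31.2827° − 31.2803° = +0.0024°.
1° along a meridian = πR/180 = 111195 m.
ΔN = Δφ × 111195 = -400.3 m; ΔE = Δλ × 111195 × cos(-12.9409°) = +0.0024 × 111195 × 0.974602 = 260.1 m.
Distance = √(ΔE² + ΔN²) = √(260.1² + (-400.3)²) = 477.4 m.

477 m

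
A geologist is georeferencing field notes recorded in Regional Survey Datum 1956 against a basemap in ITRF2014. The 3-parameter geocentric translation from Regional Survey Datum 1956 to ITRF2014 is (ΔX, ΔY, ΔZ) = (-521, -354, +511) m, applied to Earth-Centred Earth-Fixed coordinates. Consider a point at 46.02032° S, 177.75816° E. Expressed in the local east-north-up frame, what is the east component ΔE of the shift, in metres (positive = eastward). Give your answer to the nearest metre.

ΔE = 374 m

The local east axis at (φ, λ) is (−sin λ, cos λ, 0), so ΔE = −sin(177.75816°)·(-521) + cos(177.75816°)·(-354) = 374.11 m.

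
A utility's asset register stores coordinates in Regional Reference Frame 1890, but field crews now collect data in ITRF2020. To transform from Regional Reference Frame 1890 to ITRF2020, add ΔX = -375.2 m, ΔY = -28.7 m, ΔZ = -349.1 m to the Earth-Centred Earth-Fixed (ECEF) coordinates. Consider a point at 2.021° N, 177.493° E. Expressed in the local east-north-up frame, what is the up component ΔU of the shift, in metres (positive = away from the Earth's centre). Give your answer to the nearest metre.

ΔU = 361 m

At φ = 2.021°, λ = 177.493°: sin φ = 0.035266, cos φ = 0.999378, sin λ = 0.043741, cos λ = -0.999043.
ΔU = cos φ cos λ·ΔX + cos φ sin λ·ΔY + sin φ·ΔZ = (0.999378)(-0.999043)(-375.2) + (0.999378)(0.043741)(-28.7) + (0.035266)(-349.1) = 361.04 m.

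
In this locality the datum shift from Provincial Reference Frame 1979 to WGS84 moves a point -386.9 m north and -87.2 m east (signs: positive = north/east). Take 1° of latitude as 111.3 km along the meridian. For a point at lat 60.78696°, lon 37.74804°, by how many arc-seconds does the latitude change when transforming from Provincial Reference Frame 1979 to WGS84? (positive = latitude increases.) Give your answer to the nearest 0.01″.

Δφ = -12.51″

1° of latitude = 111.3 km, so Δφ = -386.9 / 111300 = -0.0034762° = -12.514″.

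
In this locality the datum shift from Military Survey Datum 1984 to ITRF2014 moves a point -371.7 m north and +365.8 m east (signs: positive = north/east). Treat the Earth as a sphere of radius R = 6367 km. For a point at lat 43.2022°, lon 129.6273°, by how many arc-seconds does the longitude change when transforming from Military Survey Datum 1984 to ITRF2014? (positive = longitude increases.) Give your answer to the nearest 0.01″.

At latitude 43.2022°, cos φ = 0.728942.
One radian of longitude at latitude φ spans R cos φ, so Δλ = ΔE / (R cos φ) = 365.8 / (6367000 × 0.728942) = 7.8816e-05 rad = 16.257″.

Δλ = 16.26″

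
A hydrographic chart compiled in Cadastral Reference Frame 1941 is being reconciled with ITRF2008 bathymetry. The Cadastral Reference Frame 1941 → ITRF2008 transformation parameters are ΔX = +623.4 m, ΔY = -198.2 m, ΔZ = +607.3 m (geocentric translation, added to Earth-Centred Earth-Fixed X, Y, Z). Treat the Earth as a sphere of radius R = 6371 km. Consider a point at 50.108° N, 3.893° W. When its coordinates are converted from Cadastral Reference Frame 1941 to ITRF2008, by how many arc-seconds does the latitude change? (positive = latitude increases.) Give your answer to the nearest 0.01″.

sin φ = 0.767255, cos φ = 0.641343, sin λ = -0.067893, cos λ = 0.997693.
North component: ΔN = −sin φ cos λ·ΔX − sin φ sin λ·ΔY + cos φ·ΔZ = −(0.767255)(0.997693)(623.4) − (0.767255)(-0.067893)(-198.2) + (0.641343)(607.3) = -98.04 m.
1° of latitude spans πR/180 = 111195 m, so Δφ = -98.04 / 111195 × 3600 = -3.174″.

Δφ = -3.17″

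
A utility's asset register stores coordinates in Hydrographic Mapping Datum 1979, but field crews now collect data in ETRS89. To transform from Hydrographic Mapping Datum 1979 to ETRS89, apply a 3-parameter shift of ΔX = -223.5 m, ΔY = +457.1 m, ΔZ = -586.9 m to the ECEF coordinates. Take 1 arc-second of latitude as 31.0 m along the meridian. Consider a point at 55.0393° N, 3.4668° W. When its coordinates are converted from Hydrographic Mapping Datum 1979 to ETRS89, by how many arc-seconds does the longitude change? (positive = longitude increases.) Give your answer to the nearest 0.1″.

Δλ = 24.9″

sin φ = 0.819545, cos φ = 0.573014, sin λ = -0.060470, cos λ = 0.998170.
East component: ΔE = −sin λ·ΔX + cos λ·ΔY = −(-0.060470)(-223.5) + (0.998170)(457.1) = 442.75 m.
1° of latitude spans 3600 × 31.00 = 111600 m; at latitude φ, 1° of longitude spans that × cos φ = 63948.4 m, so Δλ = 442.75 / 63948.4 × 3600 = 24.925″.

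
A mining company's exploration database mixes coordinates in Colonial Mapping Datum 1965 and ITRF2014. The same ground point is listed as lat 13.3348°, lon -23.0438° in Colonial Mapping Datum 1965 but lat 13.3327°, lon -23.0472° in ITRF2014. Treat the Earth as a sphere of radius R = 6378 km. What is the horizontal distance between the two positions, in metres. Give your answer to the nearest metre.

436 m

Δφ = 13.3327° − 13.3348° = -0.0021°; Δλ = -23.0472° − -23.0438° = -0.0034°.
1° along a meridian = πR/180 = 111317 m.
ΔN = Δφ × 111317 = -233.8 m; ΔE = Δλ × 111317 × cos(13.3348°) = -0.0034 × 111317 × 0.973039 = -368.3 m.
Distance = √(ΔE² + ΔN²) = √((-368.3)² + (-233.8)²) = 436.2 m.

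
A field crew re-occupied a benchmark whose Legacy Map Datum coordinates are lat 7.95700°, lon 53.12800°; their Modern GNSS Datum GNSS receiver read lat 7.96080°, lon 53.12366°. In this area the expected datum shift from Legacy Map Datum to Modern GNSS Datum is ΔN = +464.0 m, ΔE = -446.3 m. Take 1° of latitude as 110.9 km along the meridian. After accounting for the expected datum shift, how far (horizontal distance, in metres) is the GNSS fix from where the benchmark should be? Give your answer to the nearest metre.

52 m

Observed coordinate differences: Δφ = +0.00380°, Δλ = -0.00434°.
Converting to metres (1° lat = 110900 m, cos φ = 0.990372): observed ΔN = 421.4 m, observed ΔE = -476.7 m.
Subtracting the expected shift leaves a residual of 421.4 − (464.0) = -42.6 m north and -476.7 − (-446.3) = -30.4 m east.
Residual distance = √((-42.6)² + (-30.4)²) = 52.3 m.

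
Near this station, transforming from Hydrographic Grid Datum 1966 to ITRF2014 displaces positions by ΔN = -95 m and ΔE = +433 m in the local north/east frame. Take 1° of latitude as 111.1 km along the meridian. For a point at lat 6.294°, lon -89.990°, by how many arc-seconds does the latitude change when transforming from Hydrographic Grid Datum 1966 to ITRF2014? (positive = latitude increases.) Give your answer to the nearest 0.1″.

Δφ = -3.1″

1° of latitude = 111.1 km, so Δφ = -95.0 / 111100 = -0.0008551° = -3.078″.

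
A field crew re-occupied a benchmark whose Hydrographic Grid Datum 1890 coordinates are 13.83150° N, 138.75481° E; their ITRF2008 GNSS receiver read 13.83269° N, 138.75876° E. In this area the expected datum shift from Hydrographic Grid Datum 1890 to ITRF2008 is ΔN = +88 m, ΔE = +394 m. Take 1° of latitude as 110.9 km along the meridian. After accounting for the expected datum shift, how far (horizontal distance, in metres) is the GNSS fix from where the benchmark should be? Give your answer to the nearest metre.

54 m

Observed coordinate differences: Δφ = +0.00119°, Δλ = +0.00395°.
Converting to metres (1° lat = 110900 m, cos φ = 0.971003): observed ΔN = 132.0 m, observed ΔE = 425.4 m.
Subtracting the expected shift leaves a residual of 132.0 − (88) = 44.0 m north and 425.4 − (394) = 31.4 m east.
Residual distance = √(44.0² + 31.4²) = 54.0 m.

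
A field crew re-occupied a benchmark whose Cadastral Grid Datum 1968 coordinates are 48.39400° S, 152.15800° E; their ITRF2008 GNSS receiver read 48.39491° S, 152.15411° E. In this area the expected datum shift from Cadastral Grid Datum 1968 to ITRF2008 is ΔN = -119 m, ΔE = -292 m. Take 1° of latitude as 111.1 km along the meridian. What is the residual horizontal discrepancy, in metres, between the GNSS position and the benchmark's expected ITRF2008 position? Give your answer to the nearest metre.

19 m

Observed coordinate differences: Δφ = -0.00091°, Δλ = -0.00389°.
Converting to metres (1° lat = 111100 m, cos φ = 0.664005): observed ΔN = -101.1 m, observed ΔE = -287.0 m.
Subtracting the expected shift leaves a residual of -101.1 − (-119) = 17.9 m north and -287.0 − (-292) = 5.0 m east.
Residual distance = √(17.9² + 5.0²) = 18.6 m.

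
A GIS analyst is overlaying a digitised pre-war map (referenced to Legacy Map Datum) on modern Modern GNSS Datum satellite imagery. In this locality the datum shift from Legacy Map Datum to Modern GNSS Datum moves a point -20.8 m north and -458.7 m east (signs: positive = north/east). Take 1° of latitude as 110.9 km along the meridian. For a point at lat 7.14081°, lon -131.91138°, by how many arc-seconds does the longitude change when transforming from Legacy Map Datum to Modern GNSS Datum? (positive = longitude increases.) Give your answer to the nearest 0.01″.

At latitude 7.14081°, cos φ = 0.992244.
1° of longitude at this latitude = 110.9 × cos φ = 110.04 km, so Δλ = -458.7 / 110039.8 = -0.0041685° = -15.007″.

Δλ = -15.01″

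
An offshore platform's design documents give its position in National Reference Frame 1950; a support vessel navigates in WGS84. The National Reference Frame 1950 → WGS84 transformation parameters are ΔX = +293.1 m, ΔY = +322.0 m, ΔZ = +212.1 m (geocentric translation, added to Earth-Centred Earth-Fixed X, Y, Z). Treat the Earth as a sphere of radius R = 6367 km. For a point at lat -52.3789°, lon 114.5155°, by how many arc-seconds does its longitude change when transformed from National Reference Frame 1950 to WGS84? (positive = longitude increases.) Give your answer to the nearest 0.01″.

sin φ = -0.792065, cos φ = 0.610437, sin λ = 0.909849, cos λ = -0.414939.
East component: ΔE = −sin λ·ΔX + cos λ·ΔY = −(0.909849)(293.1) + (-0.414939)(322.0) = -400.29 m.
1° of latitude spans πR/180 = 111125 m; at latitude φ, 1° of longitude spans that × cos φ = 67834.9 m, so Δλ = -400.29 / 67834.9 × 3600 = -21.243″.

Δλ = -21.24″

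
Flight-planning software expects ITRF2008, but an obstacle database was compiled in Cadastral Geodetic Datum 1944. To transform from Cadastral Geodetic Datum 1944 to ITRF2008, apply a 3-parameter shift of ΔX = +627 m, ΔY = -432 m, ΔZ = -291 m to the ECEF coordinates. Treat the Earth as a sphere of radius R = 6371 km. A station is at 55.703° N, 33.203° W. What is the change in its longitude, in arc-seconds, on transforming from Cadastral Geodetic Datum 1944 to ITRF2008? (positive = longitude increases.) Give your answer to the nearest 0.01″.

Δλ = -1.04″

sin φ = 0.826128, cos φ = 0.563483, sin λ = -0.547607, cos λ = 0.836736.
East component: ΔE = −sin λ·ΔX + cos λ·ΔY = −(-0.547607)(627) + (0.836736)(-432) = -18.12 m.
1° of latitude spans πR/180 = 111195 m; at latitude φ, 1° of longitude spans that × cos φ = 62656.4 m, so Δλ = -18.12 / 62656.4 × 3600 = -1.041″.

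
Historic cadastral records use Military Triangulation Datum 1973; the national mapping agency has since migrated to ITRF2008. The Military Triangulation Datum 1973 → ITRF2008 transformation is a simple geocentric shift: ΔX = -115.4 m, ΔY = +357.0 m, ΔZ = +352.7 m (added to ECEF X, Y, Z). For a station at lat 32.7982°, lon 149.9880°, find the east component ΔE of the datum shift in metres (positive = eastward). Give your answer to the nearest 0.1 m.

ΔE = -251.4 m

At φ = 32.7982°, λ = 149.9880°: sin φ = 0.541682, cos φ = 0.840584, sin λ = 0.500181, cos λ = -0.865921.
ΔE = −sin λ·ΔX + cos λ·ΔY = −(0.500181)·(-115.4) + (-0.865921)·(357.0) = -251.41 m.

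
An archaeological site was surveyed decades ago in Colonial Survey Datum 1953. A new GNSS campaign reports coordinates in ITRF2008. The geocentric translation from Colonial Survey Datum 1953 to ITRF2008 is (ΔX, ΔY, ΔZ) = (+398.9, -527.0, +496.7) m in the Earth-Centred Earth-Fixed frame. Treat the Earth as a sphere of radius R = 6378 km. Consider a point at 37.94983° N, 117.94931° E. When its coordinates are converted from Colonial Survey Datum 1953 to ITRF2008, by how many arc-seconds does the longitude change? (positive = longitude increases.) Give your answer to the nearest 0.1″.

sin φ = 0.614971, cos φ = 0.788550, sin λ = 0.883363, cos λ = -0.468690.
East component: ΔE = −sin λ·ΔX + cos λ·ΔY = −(0.883363)(398.9) + (-0.468690)(-527.0) = -105.37 m.
1° of latitude spans πR/180 = 111317 m; at latitude φ, 1° of longitude spans that × cos φ = 87779.0 m, so Δλ = -105.37 / 87779.0 × 3600 = -4.322″.

Δλ = -4.3″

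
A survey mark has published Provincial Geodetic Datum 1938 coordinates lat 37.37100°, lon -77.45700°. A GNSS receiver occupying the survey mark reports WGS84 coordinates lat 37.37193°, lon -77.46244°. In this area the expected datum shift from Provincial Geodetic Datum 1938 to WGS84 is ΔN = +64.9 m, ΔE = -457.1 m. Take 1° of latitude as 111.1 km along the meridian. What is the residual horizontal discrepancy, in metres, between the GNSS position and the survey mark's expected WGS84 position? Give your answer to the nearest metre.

Observed coordinate differences: Δφ = +0.00093°, Δλ = -0.00544°.
Converting to metres (1° lat = 111100 m, cos φ = 0.794722): observed ΔN = 103.3 m, observed ΔE = -480.3 m.
Subtracting the expected shift leaves a residual of 103.3 − (64.9) = 38.4 m north and -480.3 − (-457.1) = -23.2 m east.
Residual distance = √(38.4² + (-23.2)²) = 44.9 m.

45 m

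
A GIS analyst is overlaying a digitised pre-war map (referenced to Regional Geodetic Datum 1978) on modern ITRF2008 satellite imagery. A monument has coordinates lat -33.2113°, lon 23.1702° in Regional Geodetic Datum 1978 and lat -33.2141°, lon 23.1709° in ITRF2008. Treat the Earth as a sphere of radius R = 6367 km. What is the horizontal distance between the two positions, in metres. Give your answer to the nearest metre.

Δφ = -33.2141° − -33.2113° = -0.0028°; Δλ = 23.1709° − 23.1702° = +0.0007°.
1° along a meridian = πR/180 = 111125 m.
ΔN = Δφ × 111125 = -311.2 m; ΔE = Δλ × 111125 × cos(-33.2113°) = +0.0007 × 111125 × 0.836656 = 65.1 m.
Distance = √(ΔE² + ΔN²) = √(65.1² + (-311.2)²) = 317.9 m.

318 m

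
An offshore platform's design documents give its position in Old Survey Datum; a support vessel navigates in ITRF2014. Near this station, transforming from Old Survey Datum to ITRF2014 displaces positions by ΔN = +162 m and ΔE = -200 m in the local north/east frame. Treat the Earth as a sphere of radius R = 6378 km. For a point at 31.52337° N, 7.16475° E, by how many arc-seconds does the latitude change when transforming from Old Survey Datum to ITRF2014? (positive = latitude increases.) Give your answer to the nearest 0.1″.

On a sphere of radius R, 1 rad of latitude = R, so Δφ = ΔN / R = 162.0 / 6378000 = 2.5400e-05 rad = 5.239″.

Δφ = 5.2″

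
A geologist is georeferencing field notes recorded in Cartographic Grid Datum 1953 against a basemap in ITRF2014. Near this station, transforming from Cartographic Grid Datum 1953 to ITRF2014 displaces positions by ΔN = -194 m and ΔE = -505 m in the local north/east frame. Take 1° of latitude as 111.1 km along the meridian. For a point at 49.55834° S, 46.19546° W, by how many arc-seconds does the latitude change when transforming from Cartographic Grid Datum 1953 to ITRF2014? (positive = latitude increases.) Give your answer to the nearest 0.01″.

1° of latitude = 111.1 km, so Δφ = -194.0 / 111100 = -0.0017462° = -6.286″.

Δφ = -6.29″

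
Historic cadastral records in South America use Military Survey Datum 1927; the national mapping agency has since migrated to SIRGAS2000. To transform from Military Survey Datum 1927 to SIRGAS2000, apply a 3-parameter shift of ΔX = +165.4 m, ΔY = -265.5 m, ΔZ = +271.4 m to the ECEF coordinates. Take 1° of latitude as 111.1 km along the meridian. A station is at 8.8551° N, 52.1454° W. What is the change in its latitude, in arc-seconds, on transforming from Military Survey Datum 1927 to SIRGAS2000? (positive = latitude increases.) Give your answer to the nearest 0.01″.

sin φ = 0.153936, cos φ = 0.988081, sin λ = -0.789571, cos λ = 0.613660.
North component: ΔN = −sin φ cos λ·ΔX − sin φ sin λ·ΔY + cos φ·ΔZ = −(0.153936)(0.613660)(165.4) − (0.153936)(-0.789571)(-265.5) + (0.988081)(271.4) = 220.27 m.
1° of latitude spans 111100 m, so Δφ = 220.27 / 111100 × 3600 = 7.137″.

Δφ = 7.14″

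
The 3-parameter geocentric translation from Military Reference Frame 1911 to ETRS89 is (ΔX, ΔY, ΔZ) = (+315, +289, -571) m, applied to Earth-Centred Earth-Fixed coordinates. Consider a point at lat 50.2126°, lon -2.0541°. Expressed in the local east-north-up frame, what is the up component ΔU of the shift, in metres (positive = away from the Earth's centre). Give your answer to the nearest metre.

ΔU = -244 m

At φ = 50.2126°, λ = -2.0541°: sin φ = 0.768424, cos φ = 0.639941, sin λ = -0.035843, cos λ = 0.999357.
ΔU = cos φ cos λ·ΔX + cos φ sin λ·ΔY + sin φ·ΔZ = (0.639941)(0.999357)(315) + (0.639941)(-0.035843)(289) + (0.768424)(-571) = -243.95 m.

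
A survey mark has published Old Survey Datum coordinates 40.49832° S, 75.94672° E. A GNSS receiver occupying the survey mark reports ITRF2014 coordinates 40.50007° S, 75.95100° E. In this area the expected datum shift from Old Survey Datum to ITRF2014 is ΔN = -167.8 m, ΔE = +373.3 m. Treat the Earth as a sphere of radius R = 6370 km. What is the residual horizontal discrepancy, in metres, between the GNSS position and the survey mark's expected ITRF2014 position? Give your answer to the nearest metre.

29 m

Observed coordinate differences: Δφ = -0.00175°, Δλ = +0.00428°.
Converting to metres (1° lat = 111177 m, cos φ = 0.760425): observed ΔN = -194.6 m, observed ΔE = 361.8 m.
Subtracting the expected shift leaves a residual of -194.6 − (-167.8) = -26.8 m north and 361.8 − (373.3) = -11.5 m east.
Residual distance = √((-26.8)² + (-11.5)²) = 29.1 m.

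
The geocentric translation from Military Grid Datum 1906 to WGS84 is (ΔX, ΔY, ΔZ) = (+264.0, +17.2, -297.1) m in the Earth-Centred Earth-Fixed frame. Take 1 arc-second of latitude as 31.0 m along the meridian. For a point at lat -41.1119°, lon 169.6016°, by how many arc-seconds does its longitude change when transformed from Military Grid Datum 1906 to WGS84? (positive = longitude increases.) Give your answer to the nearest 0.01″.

sin φ = -0.657532, cos φ = 0.753427, sin λ = 0.180492, cos λ = -0.983577.
East component: ΔE = −sin λ·ΔX + cos λ·ΔY = −(0.180492)(264.0) + (-0.983577)(17.2) = -64.57 m.
1° of latitude spans 3600 × 31.00 = 111600 m; at latitude φ, 1° of longitude spans that × cos φ = 84082.4 m, so Δλ = -64.57 / 84082.4 × 3600 = -2.764″.

Δλ = -2.76″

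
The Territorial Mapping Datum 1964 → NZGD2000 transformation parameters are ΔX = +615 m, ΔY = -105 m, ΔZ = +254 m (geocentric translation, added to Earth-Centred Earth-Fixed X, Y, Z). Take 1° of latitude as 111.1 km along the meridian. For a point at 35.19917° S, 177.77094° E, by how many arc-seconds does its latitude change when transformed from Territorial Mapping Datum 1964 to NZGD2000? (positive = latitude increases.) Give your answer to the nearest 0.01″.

sin φ = -0.576420, cos φ = 0.817153, sin λ = 0.038895, cos λ = -0.999243.
North component: ΔN = −sin φ cos λ·ΔX − sin φ sin λ·ΔY + cos φ·ΔZ = −(-0.576420)(-0.999243)(615) − (-0.576420)(0.038895)(-105) + (0.817153)(254) = -149.03 m.
1° of latitude spans 111100 m, so Δφ = -149.03 / 111100 × 3600 = -4.829″.

Δφ = -4.83″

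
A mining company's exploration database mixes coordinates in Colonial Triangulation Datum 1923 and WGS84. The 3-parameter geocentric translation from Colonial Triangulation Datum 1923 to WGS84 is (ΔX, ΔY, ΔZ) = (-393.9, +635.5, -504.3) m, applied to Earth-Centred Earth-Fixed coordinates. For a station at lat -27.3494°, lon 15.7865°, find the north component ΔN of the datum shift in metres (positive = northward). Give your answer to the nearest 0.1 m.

The local north axis is (−sin φ cos λ, −sin φ sin λ, cos φ), giving ΔN = -174.138 + 79.428 − 447.930 = -542.64 m.

ΔN = -542.6 m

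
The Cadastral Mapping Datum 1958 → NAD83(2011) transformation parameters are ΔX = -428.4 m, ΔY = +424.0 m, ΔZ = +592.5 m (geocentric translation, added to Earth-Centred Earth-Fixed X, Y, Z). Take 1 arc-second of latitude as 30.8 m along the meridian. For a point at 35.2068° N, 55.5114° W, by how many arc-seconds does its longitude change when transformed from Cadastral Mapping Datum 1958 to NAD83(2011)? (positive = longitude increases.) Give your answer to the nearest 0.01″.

Δλ = -4.49″

sin φ = 0.576529, cos φ = 0.817076, sin λ = -0.824239, cos λ = 0.566242.
East component: ΔE = −sin λ·ΔX + cos λ·ΔY = −(-0.824239)(-428.4) + (0.566242)(424.0) = -113.02 m.
1° of latitude spans 3600 × 30.80 = 110880 m; at latitude φ, 1° of longitude spans that × cos φ = 90597.4 m, so Δλ = -113.02 / 90597.4 × 3600 = -4.491″.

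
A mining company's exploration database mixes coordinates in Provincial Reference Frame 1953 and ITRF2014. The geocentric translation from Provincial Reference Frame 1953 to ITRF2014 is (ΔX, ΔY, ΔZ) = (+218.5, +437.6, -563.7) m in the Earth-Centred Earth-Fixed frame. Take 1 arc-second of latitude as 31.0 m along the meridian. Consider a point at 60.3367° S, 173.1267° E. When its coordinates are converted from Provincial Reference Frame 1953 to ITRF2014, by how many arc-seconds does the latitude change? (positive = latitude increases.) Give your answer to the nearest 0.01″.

sin φ = -0.868949, cos φ = 0.494902, sin λ = 0.119674, cos λ = -0.992813.
North component: ΔN = −sin φ cos λ·ΔX − sin φ sin λ·ΔY + cos φ·ΔZ = −(-0.868949)(-0.992813)(218.5) − (-0.868949)(0.119674)(437.6) + (0.494902)(-563.7) = -421.97 m.
1° of latitude spans 3600 × 31.00 = 111600 m, so Δφ = -421.97 / 111600 × 3600 = -13.612″.

Δφ = -13.61″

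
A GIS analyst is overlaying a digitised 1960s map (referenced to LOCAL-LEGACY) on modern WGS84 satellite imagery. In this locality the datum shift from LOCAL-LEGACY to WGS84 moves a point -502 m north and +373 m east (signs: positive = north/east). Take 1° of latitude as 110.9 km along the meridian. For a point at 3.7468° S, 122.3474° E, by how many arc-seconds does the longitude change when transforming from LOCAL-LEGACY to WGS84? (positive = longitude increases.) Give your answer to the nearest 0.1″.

At latitude -3.7468°, cos φ = 0.997863.
1° of longitude at this latitude = 110.9 × cos φ = 110.66 km, so Δλ = 373.0 / 110663.0 = 0.0033706° = 12.134″.

Δλ = 12.1″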